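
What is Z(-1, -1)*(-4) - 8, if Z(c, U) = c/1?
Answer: -4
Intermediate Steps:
Z(c, U) = c (Z(c, U) = c*1 = c)
Z(-1, -1)*(-4) - 8 = -1*(-4) - 8 = 4 - 8 = -4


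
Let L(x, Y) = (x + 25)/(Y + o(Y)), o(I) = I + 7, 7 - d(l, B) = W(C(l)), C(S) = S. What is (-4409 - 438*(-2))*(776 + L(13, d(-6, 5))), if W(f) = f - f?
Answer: -57708022/21 ≈ -2.7480e+6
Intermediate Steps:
W(f) = 0
d(l, B) = 7 (d(l, B) = 7 - 1*0 = 7 + 0 = 7)
o(I) = 7 + I
L(x, Y) = (25 + x)/(7 + 2*Y) (L(x, Y) = (x + 25)/(Y + (7 + Y)) = (25 + x)/(7 + 2*Y))
(-4409 - 438*(-2))*(776 + L(13, d(-6, 5))) = (-4409 - 438*(-2))*(776 + (25 + 13)/(7 + 2*7)) = (-4409 + 876)*(776 + 38/(7 + 14)) = -3533*(776 + 38/21) = -3533*16334/21 = -57708022/21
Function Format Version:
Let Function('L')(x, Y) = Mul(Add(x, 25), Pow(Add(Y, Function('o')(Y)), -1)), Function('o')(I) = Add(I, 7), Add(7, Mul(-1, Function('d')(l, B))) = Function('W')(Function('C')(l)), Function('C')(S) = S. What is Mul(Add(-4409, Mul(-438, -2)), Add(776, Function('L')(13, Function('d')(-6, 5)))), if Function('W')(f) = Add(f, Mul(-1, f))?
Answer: Rational(-57708022, 21) ≈ -2.7480e+6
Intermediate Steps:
Function('W')(f) = 0
Function('d')(l, B) = 7 (Function('d')(l, B) = Add(7, Mul(-1, 0)) = Add(7, 0) = 7)
Function('o')(I) = Add(7, I)
Function('L')(x, Y) = Mul(Pow(Add(7, Mul(2, Y)), -1), Add(25, x)) (Function('L')(x, Y) = Mul(Add(x, 25), Pow(Add(Y, Add(7, Y)), -1)) = Mul(Add(25, x), Pow(Add(7, Mul(2, Y)), -1)) = Mul(Pow(Add(7, Mul(2, Y)), -1), Add(25, x)))
Mul(Add(-4409, Mul(-438, -2)), Add(776, Function('L')(13, Function('d')(-6, 5)))) = Mul(Add(-4409, Mul(-438, -2)), Add(776, Mul(Pow(Add(7, Mul(2, 7)), -1), Add(25, 13)))) = Mul(Add(-4409, 876), Add(776, Mul(Pow(Add(7, 14), -1), 38))) = Mul(-3533, Add(776, Mul(Pow(21, -1), 38))) = Mul(-3533, Add(776, Mul(Rational(1, 21), 38))) = Mul(-3533, Add(776, Rational(38, 21))) = Mul(-3533, Rational(16334, 21)) = Rational(-57708022, 21)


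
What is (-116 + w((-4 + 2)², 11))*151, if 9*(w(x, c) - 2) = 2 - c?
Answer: -17365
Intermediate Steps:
w(x, c) = 20/9 - c/9 (w(x, c) = 2 + (2 - c)/9 = 2 + (2/9 - c/9) = 20/9 - c/9)
(-116 + w((-4 + 2)², 11))*151 = (-116 + (20/9 - ⅑*11))*151 = (-116 + (20/9 - 11/9))*151 = (-116 + 1)*151 = -115*151 = -17365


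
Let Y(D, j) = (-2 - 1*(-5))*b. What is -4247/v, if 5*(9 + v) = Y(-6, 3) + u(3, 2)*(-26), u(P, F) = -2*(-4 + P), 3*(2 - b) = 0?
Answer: 21235/91 ≈ 233.35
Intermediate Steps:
b = 2 (b = 2 - ⅓*0 = 2 + 0 = 2)
Y(D, j) = 6 (Y(D, j) = (-2 - 1*(-5))*2 = (-2 + 5)*2 = 3*2 = 6)
u(P, F) = 8 - 2*P
v = -91/5 (v = -9 + (6 + (8 - 2*3)*(-26))/5 = -9 + (6 + (8 - 6)*(-26))/5 = -9 + (6 + 2*(-26))/5 = -9 + (6 - 52)/5 = -9 + (⅕)*(-46) = -9 - 46/5 = -91/5 ≈ -18.200)
-4247/v = -4247/(-91/5) = -4247*(-5/91) = 21235/91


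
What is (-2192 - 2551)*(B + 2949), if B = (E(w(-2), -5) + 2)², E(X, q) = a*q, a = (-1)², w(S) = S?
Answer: -14029794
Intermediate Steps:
a = 1
E(X, q) = q (E(X, q) = 1*q = q)
B = 9 (B = (-5 + 2)² = (-3)² = 9)
(-2192 - 2551)*(B + 2949) = (-2192 - 2551)*(9 + 2949) = -4743*2958 = -14029794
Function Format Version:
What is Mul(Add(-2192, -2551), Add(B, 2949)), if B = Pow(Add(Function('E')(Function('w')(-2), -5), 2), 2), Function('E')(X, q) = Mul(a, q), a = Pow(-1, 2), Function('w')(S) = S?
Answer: -14029794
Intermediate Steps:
a = 1
Function('E')(X, q) = q (Function('E')(X, q) = Mul(1, q) = q)
B = 9 (B = Pow(Add(-5, 2), 2) = Pow(-3, 2) = 9)
Mul(Add(-2192, -2551), Add(B, 2949)) = Mul(Add(-2192, -2551), Add(9, 2949)) = Mul(-4743, 2958) = -14029794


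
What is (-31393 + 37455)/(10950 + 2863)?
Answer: 6062/13813 ≈ 0.43886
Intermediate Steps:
(-31393 + 37455)/(10950 + 2863) = 6062/13813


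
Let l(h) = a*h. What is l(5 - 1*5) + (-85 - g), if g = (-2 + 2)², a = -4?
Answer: -85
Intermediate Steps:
g = 0 (g = 0² = 0)
l(h) = -4*h
l(5 - 1*5) + (-85 - g) = -4*(5 - 1*5) + (-85 - 1*0) = -4*(5 - 5) + (-85 + 0) = -4*0 - 85 = 0 - 85 = -85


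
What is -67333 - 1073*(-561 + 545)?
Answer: -50165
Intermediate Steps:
-67333 - 1073*(-561 + 545) = -67333 - 1073*(-16) = -67333 + 17168 = -50165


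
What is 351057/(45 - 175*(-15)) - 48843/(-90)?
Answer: 300011/445 ≈ 674.18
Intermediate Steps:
351057/(45 - 175*(-15)) - 48843/(-90) = 351057/(45 + 2625) - 48843*(-1/90) = 351057/2670 + 5427/10 = 351057*(1/2670) + 5427/10 = 117019/890 + 5427/10 = 300011/445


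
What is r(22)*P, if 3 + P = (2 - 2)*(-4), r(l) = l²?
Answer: -1452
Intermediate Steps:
P = -3 (P = -3 + (2 - 2)*(-4) = -3 + 0*(-4) = -3 + 0 = -3)
r(22)*P = 22²*(-3) = 484*(-3) = -1452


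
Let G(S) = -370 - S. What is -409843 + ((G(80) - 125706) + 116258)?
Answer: -419741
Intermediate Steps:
-409843 + ((G(80) - 125706) + 116258) = -409843 + (((-370 - 1*80) - 125706) + 116258) = -409843 + (((-370 - 80) - 125706) + 116258) = -409843 + ((-450 - 125706) + 116258) = -409843 + (-126156 + 116258) = -409843 - 9898 = -419741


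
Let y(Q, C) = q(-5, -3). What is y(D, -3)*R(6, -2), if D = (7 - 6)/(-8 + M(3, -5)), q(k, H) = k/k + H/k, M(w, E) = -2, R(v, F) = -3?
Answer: -24/5 ≈ -4.8000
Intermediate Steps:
q(k, H) = 1 + H/k
D = -⅒ (D = (7 - 6)/(-8 - 2) = 1/(-10) = 1*(-⅒) = -⅒ ≈ -0.10000)
y(Q, C) = 8/5 (y(Q, C) = (-3 - 5)/(-5) = -⅕*(-8) = 8/5)
y(D, -3)*R(6, -2) = (8/5)*(-3) = -24/5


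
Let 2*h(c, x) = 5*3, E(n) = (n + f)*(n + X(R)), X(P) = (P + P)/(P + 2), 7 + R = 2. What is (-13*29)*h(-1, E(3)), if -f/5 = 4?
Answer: -5655/2 ≈ -2827.5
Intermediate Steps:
R = -5 (R = -7 + 2 = -5)
f = -20 (f = -5*4 = -20)
X(P) = 2*P/(2 + P) (X(P) = (2*P)/(2 + P) = 2*P/(2 + P))
E(n) = (-20 + n)*(10/3 + n) (E(n) = (n - 20)*(n + 2*(-5)/(2 - 5)) = (-20 + n)*(n + 2*(-5)/(-3)) = (-20 + n)*(n + 2*(-5)*(-1/3)) = (-20 + n)*(n + 10/3) = (-20 + n)*(10/3 + n))
h(c, x) = 15/2 (h(c, x) = (5*3)/2 = (1/2)*15 = 15/2)
(-13*29)*h(-1, E(3)) = -13*29*(15/2) = -377*15/2 = -5655/2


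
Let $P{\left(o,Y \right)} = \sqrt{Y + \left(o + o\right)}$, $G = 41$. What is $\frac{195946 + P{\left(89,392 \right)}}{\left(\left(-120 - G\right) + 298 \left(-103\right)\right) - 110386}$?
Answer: $- \frac{195946}{141241} - \frac{\sqrt{570}}{141241} \approx -1.3875$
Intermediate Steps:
$P{\left(o,Y \right)} = \sqrt{Y + 2 o}$
$\frac{195946 + P{\left(89,392 \right)}}{\left(\left(-120 - G\right) + 298 \left(-103\right)\right) - 110386} = \frac{195946 + \sqrt{392 + 2 \cdot 89}}{\left(\left(-120 - 41\right) + 298 \left(-103\right)\right) - 110386} = \frac{195946 + \sqrt{392 + 178}}{\left(\left(-120 - 41\right) - 30694\right) - 110386} = \frac{195946 + \sqrt{570}}{\left(-161 - 30694\right) - 110386} = \frac{195946 + \sqrt{570}}{-30855 - 110386} = \frac{195946 + \sqrt{570}}{-141241} = \left(195946 + \sqrt{570}\right) \left(- \frac{1}{141241}\right) = - \frac{195946}{141241} - \frac{\sqrt{570}}{141241}$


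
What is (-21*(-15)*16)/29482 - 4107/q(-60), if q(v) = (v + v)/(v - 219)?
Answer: -5630238891/589640 ≈ -9548.6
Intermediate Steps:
q(v) = 2*v/(-219 + v) (q(v) = (2*v)/(-219 + v) = 2*v/(-219 + v))
(-21*(-15)*16)/29482 - 4107/q(-60) = (-21*(-15)*16)/29482 - 4107/(2*(-60)/(-219 - 60)) = (315*16)*(1/29482) - 4107/(2*(-60)/(-279)) = 5040*(1/29482) - 4107/(2*(-60)*(-1/279)) = 2520/14741 - 4107/40/93 = 2520/14741 - 4107*93/40 = 2520/14741 - 381951/40 = -5630238891/589640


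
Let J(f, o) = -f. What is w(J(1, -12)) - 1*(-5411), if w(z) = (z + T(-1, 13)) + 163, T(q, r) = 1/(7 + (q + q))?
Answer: 27866/5 ≈ 5573.2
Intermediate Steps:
T(q, r) = 1/(7 + 2*q)
w(z) = 816/5 + z (w(z) = (z + 1/(7 + 2*(-1))) + 163 = (z + 1/(7 - 2)) + 163 = (z + 1/5) + 163 = (1/5 + z) + 163 = 816/5 + z)
w(J(1, -12)) - 1*(-5411) = (816/5 - 1*1) - 1*(-5411) = (816/5 - 1) + 5411 = 811/5 + 5411 = 27866/5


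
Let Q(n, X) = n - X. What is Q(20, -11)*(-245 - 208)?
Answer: -14043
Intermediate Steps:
Q(20, -11)*(-245 - 208) = (20 - 1*(-11))*(-245 - 208) = (20 + 11)*(-453) = 31*(-453) = -14043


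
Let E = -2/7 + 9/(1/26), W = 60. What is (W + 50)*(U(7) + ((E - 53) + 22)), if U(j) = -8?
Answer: 149930/7 ≈ 21419.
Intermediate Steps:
E = 1636/7 (E = -2*⅐ + 9/(1/26) = -2/7 + 9*26 = -2/7 + 234 = 1636/7 ≈ 233.71)
(W + 50)*(U(7) + ((E - 53) + 22)) = (60 + 50)*(-8 + ((1636/7 - 53) + 22)) = 110*(-8 + (1265/7 + 22)) = 110*(-8 + 1419/7) = 110*(1363/7) = 149930/7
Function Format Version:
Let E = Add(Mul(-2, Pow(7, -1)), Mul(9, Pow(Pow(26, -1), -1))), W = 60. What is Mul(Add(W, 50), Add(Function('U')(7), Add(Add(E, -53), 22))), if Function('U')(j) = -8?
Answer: Rational(149930, 7) ≈ 21419.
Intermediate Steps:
E = Rational(1636, 7) (E = Add(Mul(-2, Rational(1, 7)), Mul(9, Pow(Rational(1, 26), -1))) = Add(Rational(-2, 7), Mul(9, 26)) = Add(Rational(-2, 7), 234) = Rational(1636, 7) ≈ 233.71)
Mul(Add(W, 50), Add(Function('U')(7), Add(Add(E, -53), 22))) = Mul(Add(60, 50), Add(-8, Add(Add(Rational(1636, 7), -53), 22))) = Mul(110, Add(-8, Add(Rational(1265, 7), 22))) = Mul(110, Add(-8, Rational(1419, 7))) = Mul(110, Rational(1363, 7)) = Rational(149930, 7)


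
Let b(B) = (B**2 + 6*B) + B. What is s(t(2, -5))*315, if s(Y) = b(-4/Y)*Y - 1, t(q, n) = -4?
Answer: -10395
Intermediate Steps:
b(B) = B**2 + 7*B
s(Y) = -29 + 16/Y (s(Y) = ((-4/Y)*(7 - 4/Y))*Y - 1 = (-4*(7 - 4/Y)/Y)*Y - 1 = (-28 + 16/Y) - 1 = -29 + 16/Y)
s(t(2, -5))*315 = (-29 + 16/(-4))*315 = (-29 + 16*(-1/4))*315 = (-29 - 4)*315 = -33*315 = -10395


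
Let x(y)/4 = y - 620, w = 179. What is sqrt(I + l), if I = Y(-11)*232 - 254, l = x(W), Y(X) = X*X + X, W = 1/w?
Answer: sqrt(730086942)/179 ≈ 150.95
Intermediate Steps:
W = 1/179 ≈ 0.0055866
x(y) = -2480 + 4*y (x(y) = 4*(y - 620) = 4*(-620 + y) = -2480 + 4*y)
Y(X) = X + X**2 (Y(X) = X**2 + X = X + X**2)
l = -443916/179 (l = -2480 + 4*(1/179) = -2480 + 4/179 = -443916/179 ≈ -2480.0)
I = 25266 (I = -11*(1 - 11)*232 - 254 = -11*(-10)*232 - 254 = 110*232 - 254 = 25520 - 254 = 25266)
sqrt(I + l) = sqrt(25266 - 443916/179) = sqrt(4078698/179) = sqrt(730086942)/179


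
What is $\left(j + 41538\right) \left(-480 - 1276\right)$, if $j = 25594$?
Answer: $-117883792$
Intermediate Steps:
$\left(j + 41538\right) \left(-480 - 1276\right) = \left(25594 + 41538\right) \left(-480 - 1276\right) = 67132 \left(-1756\right) = -117883792$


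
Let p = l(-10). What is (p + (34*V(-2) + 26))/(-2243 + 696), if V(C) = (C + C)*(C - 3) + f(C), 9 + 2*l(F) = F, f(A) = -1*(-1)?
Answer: -1461/3094 ≈ -0.47220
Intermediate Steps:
f(A) = 1
l(F) = -9/2 + F/2
V(C) = 1 + 2*C*(-3 + C) (V(C) = (C + C)*(C - 3) + 1 = (2*C)*(-3 + C) + 1 = 2*C*(-3 + C) + 1 = 1 + 2*C*(-3 + C))
p = -19/2 (p = -9/2 + (½)*(-10) = -9/2 - 5 = -19/2 ≈ -9.5000)
(p + (34*V(-2) + 26))/(-2243 + 696) = (-19/2 + (34*(1 - 6*(-2) + 2*(-2)²) + 26))/(-2243 + 696) = (-19/2 + (34*(1 + 12 + 2*4) + 26))/(-1547) = (-19/2 + (34*(1 + 12 + 8) + 26))*(-1/1547) = (-19/2 + (34*21 + 26))*(-1/1547) = (-19/2 + (714 + 26))*(-1/1547) = (-19/2 + 740)*(-1/1547) = (1461/2)*(-1/1547) = -1461/3094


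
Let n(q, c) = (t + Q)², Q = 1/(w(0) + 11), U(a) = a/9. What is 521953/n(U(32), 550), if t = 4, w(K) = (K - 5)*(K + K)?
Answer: 63156313/2025 ≈ 31188.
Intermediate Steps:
w(K) = 2*K*(-5 + K) (w(K) = (-5 + K)*(2*K) = 2*K*(-5 + K))
U(a) = a/9 (U(a) = a*(⅑) = a/9)
Q = 1/11 (Q = 1/(2*0*(-5 + 0) + 11) = 1/(2*0*(-5) + 11) = 1/(0 + 11) = 1/11 ≈ 0.090909)
n(q, c) = 2025/121 (n(q, c) = (4 + 1/11)² = (45/11)² = 2025/121)
521953/n(U(32), 550) = 521953/(2025/121) = 521953*(121/2025) = 63156313/2025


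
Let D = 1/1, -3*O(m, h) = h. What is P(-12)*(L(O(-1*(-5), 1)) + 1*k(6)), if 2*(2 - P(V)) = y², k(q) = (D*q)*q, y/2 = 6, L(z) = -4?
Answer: -2240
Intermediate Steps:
O(m, h) = -h/3
D = 1 (D = 1*1 = 1)
y = 12 (y = 2*6 = 12)
k(q) = q² (k(q) = (1*q)*q = q*q = q²)
P(V) = -70 (P(V) = 2 - ½*12² = 2 - ½*144 = 2 - 72 = -70)
P(-12)*(L(O(-1*(-5), 1)) + 1*k(6)) = -70*(-4 + 1*6²) = -70*(-4 + 1*36) = -70*(-4 + 36) = -70*32 = -2240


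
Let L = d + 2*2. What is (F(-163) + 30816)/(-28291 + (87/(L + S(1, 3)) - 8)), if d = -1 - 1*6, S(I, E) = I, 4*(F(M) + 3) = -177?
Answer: -8205/7558 ≈ -1.0856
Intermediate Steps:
F(M) = -189/4 (F(M) = -3 + (¼)*(-177) = -3 - 177/4 = -189/4)
d = -7 (d = -1 - 6 = -7)
L = -3 (L = -7 + 2*2 = -7 + 4 = -3)
(F(-163) + 30816)/(-28291 + (87/(L + S(1, 3)) - 8)) = (-189/4 + 30816)/(-28291 + (87/(-3 + 1) - 8)) = 123075/(4*(-28291 + (87/(-2) - 8))) = 123075/(4*(-28291 + (-½*87 - 8))) = 123075/(4*(-28291 + (-87/2 - 8))) = 123075/(4*(-28291 - 103/2)) = 123075/(4*(-56685/2)) = (123075/4)*(-2/56685) = -8205/7558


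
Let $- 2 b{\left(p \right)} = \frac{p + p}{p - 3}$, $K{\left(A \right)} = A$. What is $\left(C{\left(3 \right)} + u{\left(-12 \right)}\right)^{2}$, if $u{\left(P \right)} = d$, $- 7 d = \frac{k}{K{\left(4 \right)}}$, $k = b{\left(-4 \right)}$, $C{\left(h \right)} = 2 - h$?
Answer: $\frac{2304}{2401} \approx 0.9596$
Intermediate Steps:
$b{\left(p \right)} = - \frac{p}{-3 + p}$ ($b{\left(p \right)} = - \frac{\left(p + p\right) \frac{1}{p - 3}}{2} = - \frac{2 p \frac{1}{-3 + p}}{2} = - \frac{p}{-3 + p}$)
$k = - \frac{4}{7}$ ($k = \left(-1\right) \left(-4\right) \frac{1}{-3 - 4} = \left(-1\right) \left(-4\right) \frac{1}{-7} = \left(-1\right) \left(-4\right) \left(- \frac{1}{7}\right) = - \frac{4}{7} \approx -0.57143$)
$d = \frac{1}{49}$ ($d = - \frac{\left(- \frac{4}{7}\right) \frac{1}{4}}{7} = \left(- \frac{1}{7}\right) \left(- \frac{1}{7}\right) = \frac{1}{49} \approx 0.020408$)
$u{\left(P \right)} = \frac{1}{49}$
$\left(C{\left(3 \right)} + u{\left(-12 \right)}\right)^{2} = \left(\left(2 - 3\right) + \frac{1}{49}\right)^{2} = \left(-1 + \frac{1}{49}\right)^{2} = \left(- \frac{48}{49}\right)^{2} = \frac{2304}{2401}$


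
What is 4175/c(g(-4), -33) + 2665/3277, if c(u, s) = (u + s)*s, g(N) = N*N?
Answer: 15176540/1838397 ≈ 8.2553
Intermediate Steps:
g(N) = N²
c(u, s) = s*(s + u) (c(u, s) = (s + u)*s = s*(s + u))
4175/c(g(-4), -33) + 2665/3277 = 4175/((-33*(-33 + (-4)²))) + 2665/3277 = 4175/((-33*(-33 + 16))) + 2665*(1/3277) = 4175/((-33*(-17))) + 2665/3277 = 4175/561 + 2665/3277 = 15176540/1838397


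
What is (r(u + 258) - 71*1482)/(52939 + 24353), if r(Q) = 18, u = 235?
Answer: -8767/6441 ≈ -1.3611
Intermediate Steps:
(r(u + 258) - 71*1482)/(52939 + 24353) = (18 - 71*1482)/(52939 + 24353) = (18 - 105222)/77292 = -105204*1/77292 = -8767/6441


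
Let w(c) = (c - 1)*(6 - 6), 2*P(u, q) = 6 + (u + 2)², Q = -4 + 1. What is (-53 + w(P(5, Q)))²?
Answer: 2809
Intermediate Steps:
Q = -3
P(u, q) = 3 + (2 + u)²/2 (P(u, q) = (6 + (u + 2)²)/2 = (6 + (2 + u)²)/2 = 3 + (2 + u)²/2)
w(c) = 0 (w(c) = (-1 + c)*0 = 0)
(-53 + w(P(5, Q)))² = (-53 + 0)² = (-53)² = 2809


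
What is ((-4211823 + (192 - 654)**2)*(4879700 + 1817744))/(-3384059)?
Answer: 3825559920468/483437 ≈ 7.9133e+6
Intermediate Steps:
((-4211823 + (192 - 654)**2)*(4879700 + 1817744))/(-3384059) = ((-4211823 + (-462)**2)*6697444)*(-1/3384059) = ((-4211823 + 213444)*6697444)*(-1/3384059) = -3998379*6697444*(-1/3384059) = -26778919443276*(-1/3384059) = 3825559920468/483437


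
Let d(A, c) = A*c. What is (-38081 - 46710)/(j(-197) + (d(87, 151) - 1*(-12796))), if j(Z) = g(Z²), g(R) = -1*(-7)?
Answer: -84791/25940 ≈ -3.2687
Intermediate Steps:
g(R) = 7
j(Z) = 7
(-38081 - 46710)/(j(-197) + (d(87, 151) - 1*(-12796))) = (-38081 - 46710)/(7 + (87*151 - 1*(-12796))) = -84791/(7 + (13137 + 12796)) = -84791/(7 + 25933) = -84791/25940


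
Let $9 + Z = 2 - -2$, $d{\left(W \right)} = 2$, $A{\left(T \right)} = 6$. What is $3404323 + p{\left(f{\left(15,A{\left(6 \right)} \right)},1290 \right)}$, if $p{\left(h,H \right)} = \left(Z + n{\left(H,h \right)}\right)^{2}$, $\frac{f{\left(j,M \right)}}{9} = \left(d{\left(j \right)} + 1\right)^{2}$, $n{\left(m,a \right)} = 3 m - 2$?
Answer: $18327092$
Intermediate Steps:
$Z = -5$ ($Z = -9 + \left(2 - -2\right) = -9 + \left(2 + 2\right) = -9 + 4 = -5$)
$n{\left(m,a \right)} = -2 + 3 m$
$f{\left(j,M \right)} = 81$ ($f{\left(j,M \right)} = 9 \left(2 + 1\right)^{2} = 9 \cdot 3^{2} = 9 \cdot 9 = 81$)
$p{\left(h,H \right)} = \left(-7 + 3 H\right)^{2}$ ($p{\left(h,H \right)} = \left(-5 + \left(-2 + 3 H\right)\right)^{2} = \left(-7 + 3 H\right)^{2}$)
$3404323 + p{\left(f{\left(15,A{\left(6 \right)} \right)},1290 \right)} = 3404323 + \left(-7 + 3 \cdot 1290\right)^{2} = 3404323 + \left(-7 + 3870\right)^{2} = 3404323 + 3863^{2} = 3404323 + 14922769 = 18327092$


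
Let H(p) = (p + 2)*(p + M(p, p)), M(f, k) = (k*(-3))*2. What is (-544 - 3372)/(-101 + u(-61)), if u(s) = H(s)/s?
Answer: -1958/97 ≈ -20.186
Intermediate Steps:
M(f, k) = -6*k (M(f, k) = -3*k*2 = -6*k)
H(p) = -5*p*(2 + p) (H(p) = (p + 2)*(p - 6*p) = (2 + p)*(-5*p) = -5*p*(2 + p))
u(s) = -10 - 5*s (u(s) = (5*s*(-2 - s))/s = -10 - 5*s)
(-544 - 3372)/(-101 + u(-61)) = (-544 - 3372)/(-101 + (-10 - 5*(-61))) = -3916/(-101 + (-10 + 305)) = -3916/(-101 + 295) = -3916/194 = -3916*1/194 = -1958/97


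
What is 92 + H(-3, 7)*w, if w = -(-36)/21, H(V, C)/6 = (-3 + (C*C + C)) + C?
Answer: 4964/7 ≈ 709.14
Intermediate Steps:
H(V, C) = -18 + 6*C² + 12*C (H(V, C) = 6*((-3 + (C*C + C)) + C) = 6*((-3 + (C² + C)) + C) = 6*((-3 + (C + C²)) + C) = 6*((-3 + C + C²) + C) = 6*(-3 + C² + 2*C) = -18 + 6*C² + 12*C)
w = 12/7 (w = -(-36)/21 = -4*(-3/7) = 12/7 ≈ 1.7143)
92 + H(-3, 7)*w = 92 + (-18 + 6*7² + 12*7)*(12/7) = 92 + (-18 + 6*49 + 84)*(12/7) = 92 + (-18 + 294 + 84)*(12/7) = 92 + 360*(12/7) = 92 + 4320/7 = 4964/7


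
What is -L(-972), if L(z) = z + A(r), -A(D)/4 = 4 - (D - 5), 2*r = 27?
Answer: 954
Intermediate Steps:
r = 27/2 (r = (½)*27 = 27/2 ≈ 13.500)
A(D) = -36 + 4*D (A(D) = -4*(4 - (D - 5)) = -4*(4 - (-5 + D)) = -4*(4 + (5 - D)) = -4*(9 - D) = -36 + 4*D)
L(z) = 18 + z (L(z) = z + (-36 + 4*(27/2)) = z + (-36 + 54) = z + 18 = 18 + z)
-L(-972) = -(18 - 972) = -1*(-954) = 954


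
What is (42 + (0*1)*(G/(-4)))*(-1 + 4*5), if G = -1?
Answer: 798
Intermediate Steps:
(42 + (0*1)*(G/(-4)))*(-1 + 4*5) = (42 + (0*1)*(-1/(-4)))*(-1 + 4*5) = (42 + 0*(-1*(-¼)))*(-1 + 20) = (42 + 0*(¼))*19 = (42 + 0)*19 = 42*19 = 798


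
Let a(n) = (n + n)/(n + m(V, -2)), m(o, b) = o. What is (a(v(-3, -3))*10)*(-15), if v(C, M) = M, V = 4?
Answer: 900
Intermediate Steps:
a(n) = 2*n/(4 + n) (a(n) = (n + n)/(n + 4) = (2*n)/(4 + n) = 2*n/(4 + n))
(a(v(-3, -3))*10)*(-15) = ((2*(-3)/(4 - 3))*10)*(-15) = ((2*(-3)/1)*10)*(-15) = ((2*(-3)*1)*10)*(-15) = -6*10*(-15) = -60*(-15) = 900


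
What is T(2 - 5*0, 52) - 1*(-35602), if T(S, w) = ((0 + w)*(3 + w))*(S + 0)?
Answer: 41322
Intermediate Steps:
T(S, w) = S*w*(3 + w) (T(S, w) = (w*(3 + w))*S = S*w*(3 + w))
T(2 - 5*0, 52) - 1*(-35602) = (2 - 5*0)*52*(3 + 52) - 1*(-35602) = (2 + 0)*52*55 + 35602 = 2*52*55 + 35602 = 5720 + 35602 = 41322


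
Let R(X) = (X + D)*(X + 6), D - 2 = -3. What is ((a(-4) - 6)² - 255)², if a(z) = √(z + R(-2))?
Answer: 52921 + 22560*I ≈ 52921.0 + 22560.0*I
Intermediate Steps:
D = -1 (D = 2 - 3 = -1)
R(X) = (-1 + X)*(6 + X) (R(X) = (X - 1)*(X + 6) = (-1 + X)*(6 + X))
a(z) = √(-12 + z) (a(z) = √(z + (-6 + (-2)² + 5*(-2))) = √(z + (-6 + 4 - 10)) = √(z - 12) = √(-12 + z))
((a(-4) - 6)² - 255)² = ((√(-12 - 4) - 6)² - 255)² = ((√(-16) - 6)² - 255)² = ((4*I - 6)² - 255)² = ((-6 + 4*I)² - 255)² = (-255 + (-6 + 4*I)²)²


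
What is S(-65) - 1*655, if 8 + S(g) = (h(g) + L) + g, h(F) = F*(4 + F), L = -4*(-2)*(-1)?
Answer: 3229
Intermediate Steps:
L = -8 (L = 8*(-1) = -8)
S(g) = -16 + g + g*(4 + g) (S(g) = -8 + ((g*(4 + g) - 8) + g) = -8 + ((-8 + g*(4 + g)) + g) = -8 + (-8 + g + g*(4 + g)) = -16 + g + g*(4 + g))
S(-65) - 1*655 = (-16 - 65 - 65*(4 - 65)) - 1*655 = (-16 - 65 - 65*(-61)) - 655 = (-16 - 65 + 3965) - 655 = 3884 - 655 = 3229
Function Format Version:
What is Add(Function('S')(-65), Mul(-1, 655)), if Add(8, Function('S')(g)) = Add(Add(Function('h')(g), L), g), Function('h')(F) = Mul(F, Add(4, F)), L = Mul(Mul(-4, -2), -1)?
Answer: 3229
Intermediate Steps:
L = -8 (L = Mul(8, -1) = -8)
Function('S')(g) = Add(-16, g, Mul(g, Add(4, g))) (Function('S')(g) = Add(-8, Add(Add(Mul(g, Add(4, g)), -8), g)) = Add(-8, Add(Add(-8, Mul(g, Add(4, g))), g)) = Add(-8, Add(-8, g, Mul(g, Add(4, g)))) = Add(-16, g, Mul(g, Add(4, g))))
Add(Function('S')(-65), Mul(-1, 655)) = Add(Add(-16, -65, Mul(-65, Add(4, -65))), Mul(-1, 655)) = Add(Add(-16, -65, Mul(-65, -61)), -655) = Add(Add(-16, -65, 3965), -655) = Add(3884, -655) = 3229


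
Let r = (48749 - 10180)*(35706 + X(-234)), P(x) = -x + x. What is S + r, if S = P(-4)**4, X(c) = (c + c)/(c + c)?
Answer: 1377183283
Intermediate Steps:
P(x) = 0
X(c) = 1 (X(c) = (2*c)/((2*c)) = (2*c)*(1/(2*c)) = 1)
r = 1377183283 (r = (48749 - 10180)*(35706 + 1) = 38569*35707 = 1377183283)
S = 0 (S = 0**4 = 0)
S + r = 0 + 1377183283 = 1377183283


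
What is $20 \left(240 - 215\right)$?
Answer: $500$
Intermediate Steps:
$20 \left(240 - 215\right) = 20 \cdot 25 = 500$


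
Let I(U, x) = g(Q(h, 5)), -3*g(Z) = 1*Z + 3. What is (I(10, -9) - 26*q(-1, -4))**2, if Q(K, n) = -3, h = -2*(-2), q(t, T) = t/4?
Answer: 169/4 ≈ 42.250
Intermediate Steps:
q(t, T) = t/4 (q(t, T) = t*(1/4) = t/4)
h = 4
g(Z) = -1 - Z/3 (g(Z) = -(1*Z + 3)/3 = -(Z + 3)/3 = -(3 + Z)/3 = -1 - Z/3)
I(U, x) = 0 (I(U, x) = -1 - 1/3*(-3) = -1 + 1 = 0)
(I(10, -9) - 26*q(-1, -4))**2 = (0 - 13*(-1)/2)**2 = (0 - 26*(-1/4))**2 = (0 + 13/2)**2 = (13/2)**2 = 169/4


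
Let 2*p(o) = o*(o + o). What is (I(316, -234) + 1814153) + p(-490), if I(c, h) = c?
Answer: 2054569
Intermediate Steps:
p(o) = o² (p(o) = (o*(o + o))/2 = (o*(2*o))/2 = (2*o²)/2 = o²)
(I(316, -234) + 1814153) + p(-490) = (316 + 1814153) + (-490)² = 1814469 + 240100 = 2054569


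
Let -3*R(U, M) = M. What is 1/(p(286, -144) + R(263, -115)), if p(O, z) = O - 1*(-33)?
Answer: 3/1072 ≈ 0.0027985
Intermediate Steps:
R(U, M) = -M/3
p(O, z) = 33 + O (p(O, z) = O + 33 = 33 + O)
1/(p(286, -144) + R(263, -115)) = 1/((33 + 286) - ⅓*(-115)) = 1/(319 + 115/3) = 1/(1072/3) = 3/1072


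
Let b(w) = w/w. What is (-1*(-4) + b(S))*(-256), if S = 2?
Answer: -1280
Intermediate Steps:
b(w) = 1
(-1*(-4) + b(S))*(-256) = (-1*(-4) + 1)*(-256) = (4 + 1)*(-256) = 5*(-256) = -1280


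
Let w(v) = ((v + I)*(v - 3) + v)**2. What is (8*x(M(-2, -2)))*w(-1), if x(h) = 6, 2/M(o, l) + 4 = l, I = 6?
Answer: 21168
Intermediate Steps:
M(o, l) = 2/(-4 + l)
w(v) = (v + (-3 + v)*(6 + v))**2 (w(v) = ((v + 6)*(v - 3) + v)**2 = ((6 + v)*(-3 + v) + v)**2 = ((-3 + v)*(6 + v) + v)**2 = (v + (-3 + v)*(6 + v))**2)
(8*x(M(-2, -2)))*w(-1) = (8*6)*(-18 + (-1)**2 + 4*(-1))**2 = 48*(-18 + 1 - 4)**2 = 48*(-21)**2 = 48*441 = 21168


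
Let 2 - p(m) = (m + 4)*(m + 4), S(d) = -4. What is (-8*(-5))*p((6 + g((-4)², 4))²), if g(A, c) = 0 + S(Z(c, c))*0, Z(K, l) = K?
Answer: -63920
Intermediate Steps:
g(A, c) = 0 (g(A, c) = 0 - 4*0 = 0 + 0 = 0)
p(m) = 2 - (4 + m)² (p(m) = 2 - (m + 4)*(m + 4) = 2 - (4 + m)*(4 + m) = 2 - (4 + m)²)
(-8*(-5))*p((6 + g((-4)², 4))²) = (-8*(-5))*(2 - (4 + (6 + 0)²)²) = 40*(2 - (4 + 6²)²) = 40*(2 - (4 + 36)²) = 40*(2 - 1*40²) = 40*(2 - 1*1600) = 40*(2 - 1600) = 40*(-1598) = -63920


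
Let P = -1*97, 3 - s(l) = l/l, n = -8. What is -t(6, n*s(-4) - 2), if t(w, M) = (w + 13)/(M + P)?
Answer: 19/115 ≈ 0.16522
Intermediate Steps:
s(l) = 2 (s(l) = 3 - l/l = 3 - 1*1 = 3 - 1 = 2)
P = -97
t(w, M) = (13 + w)/(-97 + M) (t(w, M) = (w + 13)/(M - 97) = (13 + w)/(-97 + M))
-t(6, n*s(-4) - 2) = -(13 + 6)/(-97 + (-8*2 - 2)) = -19/(-97 + (-16 - 2)) = -19/(-97 - 18) = -19/(-115) = -(-1)*19/115 = -1*(-19/115) = 19/115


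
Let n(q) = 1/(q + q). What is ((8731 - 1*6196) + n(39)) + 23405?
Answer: 2023321/78 ≈ 25940.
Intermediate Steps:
n(q) = 1/(2*q)
((8731 - 1*6196) + n(39)) + 23405 = ((8731 - 1*6196) + (½)/39) + 23405 = ((8731 - 6196) + (½)*(1/39)) + 23405 = (2535 + 1/78) + 23405 = 197731/78 + 23405 = 2023321/78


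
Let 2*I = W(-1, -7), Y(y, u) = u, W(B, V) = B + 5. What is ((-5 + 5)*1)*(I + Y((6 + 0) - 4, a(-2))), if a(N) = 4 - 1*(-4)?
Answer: 0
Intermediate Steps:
W(B, V) = 5 + B
a(N) = 8 (a(N) = 4 + 4 = 8)
I = 2 (I = (5 - 1)/2 = (1/2)*4 = 2)
((-5 + 5)*1)*(I + Y((6 + 0) - 4, a(-2))) = ((-5 + 5)*1)*(2 + 8) = (0*1)*10 = 0*10 = 0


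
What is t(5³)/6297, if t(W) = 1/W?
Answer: 1/787125 ≈ 1.2704e-6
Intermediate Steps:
t(5³)/6297 = 1/(5³*6297) = (1/6297)/125 = (1/125)*(1/6297) = 1/787125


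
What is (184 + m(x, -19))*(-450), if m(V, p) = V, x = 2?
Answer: -83700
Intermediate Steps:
(184 + m(x, -19))*(-450) = (184 + 2)*(-450) = 186*(-450) = -83700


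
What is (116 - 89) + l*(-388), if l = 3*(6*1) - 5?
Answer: -5017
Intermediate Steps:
l = 13 (l = 3*6 - 5 = 18 - 5 = 13)
(116 - 89) + l*(-388) = (116 - 89) + 13*(-388) = 27 - 5044 = -5017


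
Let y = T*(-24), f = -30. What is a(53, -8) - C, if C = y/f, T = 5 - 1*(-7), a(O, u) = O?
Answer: 217/5 ≈ 43.400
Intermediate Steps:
T = 12 (T = 5 + 7 = 12)
y = -288 (y = 12*(-24) = -288)
C = 48/5 (C = -288/(-30) = -288*(-1/30) = 48/5 ≈ 9.6000)
a(53, -8) - C = 53 - 1*48/5 = 53 - 48/5 = 217/5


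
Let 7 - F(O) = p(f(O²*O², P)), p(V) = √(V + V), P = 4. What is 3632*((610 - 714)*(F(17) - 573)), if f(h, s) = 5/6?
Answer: 213794048 + 377728*√15/3 ≈ 2.1428e+8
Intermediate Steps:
f(h, s) = ⅚ (f(h, s) = 5*(⅙) = ⅚)
p(V) = √2*√V (p(V) = √(2*V) = √2*√V)
F(O) = 7 - √15/3 (F(O) = 7 - √2*√(⅚) = 7 - √2*√30/6 = 7 - √15/3)
3632*((610 - 714)*(F(17) - 573)) = 3632*((610 - 714)*((7 - √15/3) - 573)) = 3632*(-104*(-566 - √15/3)) = 3632*(58864 + 104*√15/3) = 213794048 + 377728*√15/3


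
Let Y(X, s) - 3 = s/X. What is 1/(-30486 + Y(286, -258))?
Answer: -143/4359198 ≈ -3.2804e-5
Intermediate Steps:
Y(X, s) = 3 + s/X
1/(-30486 + Y(286, -258)) = 1/(-30486 + (3 - 258/286)) = 1/(-30486 + (3 - 258*1/286)) = 1/(-30486 + (3 - 129/143)) = 1/(-30486 + 300/143) = 1/(-4359198/143) = -143/4359198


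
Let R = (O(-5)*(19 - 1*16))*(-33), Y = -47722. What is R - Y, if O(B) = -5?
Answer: 48217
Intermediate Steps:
R = 495 (R = -5*(19 - 1*16)*(-33) = -5*(19 - 16)*(-33) = -5*3*(-33) = -15*(-33) = 495)
R - Y = 495 - 1*(-47722) = 495 + 47722 = 48217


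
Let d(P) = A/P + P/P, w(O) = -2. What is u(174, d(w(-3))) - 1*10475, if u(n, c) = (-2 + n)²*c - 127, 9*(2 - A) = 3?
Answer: -17014/3 ≈ -5671.3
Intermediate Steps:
A = 5/3 (A = 2 - ⅑*3 = 2 - ⅓ = 5/3 ≈ 1.6667)
d(P) = 1 + 5/(3*P) (d(P) = 5/(3*P) + P/P = 5/(3*P) + 1 = 1 + 5/(3*P))
u(n, c) = -127 + c*(-2 + n)² (u(n, c) = c*(-2 + n)² - 127 = -127 + c*(-2 + n)²)
u(174, d(w(-3))) - 1*10475 = (-127 + ((5/3 - 2)/(-2))*(-2 + 174)²) - 1*10475 = (-127 - ½*(-⅓)*172²) - 10475 = (-127 + (⅙)*29584) - 10475 = (-127 + 14792/3) - 10475 = 14411/3 - 10475 = -17014/3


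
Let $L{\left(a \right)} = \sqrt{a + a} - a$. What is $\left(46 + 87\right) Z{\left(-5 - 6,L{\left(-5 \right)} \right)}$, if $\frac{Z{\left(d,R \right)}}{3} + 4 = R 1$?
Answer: $399 + 399 i \sqrt{10} \approx 399.0 + 1261.7 i$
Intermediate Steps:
$L{\left(a \right)} = - a + \sqrt{2} \sqrt{a}$ ($L{\left(a \right)} = \sqrt{2 a} - a = \sqrt{2} \sqrt{a} - a = - a + \sqrt{2} \sqrt{a}$)
$Z{\left(d,R \right)} = -12 + 3 R$ ($Z{\left(d,R \right)} = -12 + 3 R 1 = -12 + 3 R$)
$\left(46 + 87\right) Z{\left(-5 - 6,L{\left(-5 \right)} \right)} = \left(46 + 87\right) \left(-12 + 3 \left(\left(-1\right) \left(-5\right) + \sqrt{2} \sqrt{-5}\right)\right) = 133 \left(-12 + 3 \left(5 + \sqrt{2} i \sqrt{5}\right)\right) = 133 \left(-12 + 3 \left(5 + i \sqrt{10}\right)\right) = 133 \left(-12 + \left(15 + 3 i \sqrt{10}\right)\right) = 133 \left(3 + 3 i \sqrt{10}\right) = 399 + 399 i \sqrt{10}$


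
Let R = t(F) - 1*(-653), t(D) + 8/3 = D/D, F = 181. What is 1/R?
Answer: 3/1954 ≈ 0.0015353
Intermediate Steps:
t(D) = -5/3 (t(D) = -8/3 + D/D = -8/3 + 1 = -5/3)
R = 1954/3 (R = -5/3 - 1*(-653) = -5/3 + 653 = 1954/3 ≈ 651.33)
1/R = 1/(1954/3) = 3/1954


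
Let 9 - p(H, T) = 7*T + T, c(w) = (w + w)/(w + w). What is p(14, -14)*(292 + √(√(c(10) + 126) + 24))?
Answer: 35332 + 121*√(24 + √127) ≈ 36051.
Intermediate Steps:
c(w) = 1 (c(w) = (2*w)/((2*w)) = (2*w)*(1/(2*w)) = 1)
p(H, T) = 9 - 8*T (p(H, T) = 9 - (7*T + T) = 9 - 8*T)
p(14, -14)*(292 + √(√(c(10) + 126) + 24)) = (9 - 8*(-14))*(292 + √(√(1 + 126) + 24)) = (9 + 112)*(292 + √(√127 + 24)) = 121*(292 + √(24 + √127)) = 35332 + 121*√(24 + √127)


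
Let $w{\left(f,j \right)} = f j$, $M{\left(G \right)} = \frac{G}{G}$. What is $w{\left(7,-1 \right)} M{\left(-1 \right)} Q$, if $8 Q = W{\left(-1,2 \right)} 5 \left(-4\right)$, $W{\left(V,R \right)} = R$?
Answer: $35$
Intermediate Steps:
$M{\left(G \right)} = 1$
$Q = -5$ ($Q = \frac{2 \cdot 5 \left(-4\right)}{8} = \frac{10 \left(-4\right)}{8} = \frac{1}{8} \left(-40\right) = -5$)
$w{\left(7,-1 \right)} M{\left(-1 \right)} Q = 7 \left(-1\right) 1 \left(-5\right) = \left(-7\right) 1 \left(-5\right) = \left(-7\right) \left(-5\right) = 35$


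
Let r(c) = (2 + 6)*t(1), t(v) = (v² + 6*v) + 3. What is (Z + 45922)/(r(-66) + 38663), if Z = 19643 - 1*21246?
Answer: 2607/2279 ≈ 1.1439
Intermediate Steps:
Z = -1603 (Z = 19643 - 21246 = -1603)
t(v) = 3 + v² + 6*v
r(c) = 80 (r(c) = (2 + 6)*(3 + 1² + 6*1) = 8*(3 + 1 + 6) = 8*10 = 80)
(Z + 45922)/(r(-66) + 38663) = (-1603 + 45922)/(80 + 38663) = 44319/38743 = 44319*(1/38743) = 2607/2279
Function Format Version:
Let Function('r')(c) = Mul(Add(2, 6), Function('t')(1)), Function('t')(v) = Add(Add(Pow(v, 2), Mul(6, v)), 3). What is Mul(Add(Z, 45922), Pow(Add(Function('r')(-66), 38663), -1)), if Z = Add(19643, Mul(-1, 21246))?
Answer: Rational(2607, 2279) ≈ 1.1439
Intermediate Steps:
Z = -1603 (Z = Add(19643, -21246) = -1603)
Function('t')(v) = Add(3, Pow(v, 2), Mul(6, v))
Function('r')(c) = 80 (Function('r')(c) = Mul(Add(2, 6), Add(3, Pow(1, 2), Mul(6, 1))) = Mul(8, Add(3, 1, 6)) = Mul(8, 10) = 80)
Mul(Add(Z, 45922), Pow(Add(Function('r')(-66), 38663), -1)) = Mul(Add(-1603, 45922), Pow(Add(80, 38663), -1)) = Mul(44319, Pow(38743, -1)) = Mul(44319, Rational(1, 38743)) = Rational(2607, 2279)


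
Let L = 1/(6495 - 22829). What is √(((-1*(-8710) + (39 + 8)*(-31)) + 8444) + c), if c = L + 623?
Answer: √4354168737586/16334 ≈ 127.75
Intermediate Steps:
L = -1/16334 (L = 1/(-16334) = -1/16334 ≈ -6.1222e-5)
c = 10176081/16334 (c = -1/16334 + 623 = 10176081/16334 ≈ 623.00)
√(((-1*(-8710) + (39 + 8)*(-31)) + 8444) + c) = √(((-1*(-8710) + (39 + 8)*(-31)) + 8444) + 10176081/16334) = √(((8710 + 47*(-31)) + 8444) + 10176081/16334) = √(((8710 - 1457) + 8444) + 10176081/16334) = √((7253 + 8444) + 10176081/16334) = √(15697 + 10176081/16334) = √(266570879/16334) = √4354168737586/16334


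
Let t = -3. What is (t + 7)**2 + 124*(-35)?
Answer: -4324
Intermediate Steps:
(t + 7)**2 + 124*(-35) = (-3 + 7)**2 + 124*(-35) = 4**2 - 4340 = 16 - 4340 = -4324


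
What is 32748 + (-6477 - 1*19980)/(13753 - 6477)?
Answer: 238247991/7276 ≈ 32744.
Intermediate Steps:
32748 + (-6477 - 1*19980)/(13753 - 6477) = 32748 + (-6477 - 19980)/7276 = 32748 - 26457*1/7276 = 32748 - 26457/7276 = 238247991/7276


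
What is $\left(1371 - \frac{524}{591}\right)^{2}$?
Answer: $\frac{655674009169}{349281} \approx 1.8772 \cdot 10^{6}$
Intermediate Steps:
$\left(1371 - \frac{524}{591}\right)^{2} = \left(\frac{809737}{591}\right)^{2} = \frac{655674009169}{349281}$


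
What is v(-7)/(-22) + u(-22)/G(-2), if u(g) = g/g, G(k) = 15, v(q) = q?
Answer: 127/330 ≈ 0.38485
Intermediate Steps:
u(g) = 1
v(-7)/(-22) + u(-22)/G(-2) = -7/(-22) + 1/15 = -7*(-1/22) + 1*(1/15) = 7/22 + 1/15 = 127/330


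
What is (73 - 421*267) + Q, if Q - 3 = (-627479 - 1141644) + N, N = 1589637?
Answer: -291817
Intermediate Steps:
Q = -179483 (Q = 3 + ((-627479 - 1141644) + 1589637) = 3 + (-1769123 + 1589637) = 3 - 179486 = -179483)
(73 - 421*267) + Q = (73 - 421*267) - 179483 = (73 - 112407) - 179483 = -112334 - 179483 = -291817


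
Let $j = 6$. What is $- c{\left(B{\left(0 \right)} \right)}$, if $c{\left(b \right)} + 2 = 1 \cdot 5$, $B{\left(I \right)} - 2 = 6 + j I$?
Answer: $-3$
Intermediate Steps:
$B{\left(I \right)} = 8 + 6 I$ ($B{\left(I \right)} = 2 + \left(6 + 6 I\right) = 8 + 6 I$)
$c{\left(b \right)} = 3$ ($c{\left(b \right)} = -2 + 1 \cdot 5 = -2 + 5 = 3$)
$- c{\left(B{\left(0 \right)} \right)} = \left(-1\right) 3 = -3$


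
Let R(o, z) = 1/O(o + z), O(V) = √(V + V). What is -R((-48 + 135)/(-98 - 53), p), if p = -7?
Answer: I*√21593/572 ≈ 0.2569*I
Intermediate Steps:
O(V) = √2*√V (O(V) = √(2*V) = √2*√V)
R(o, z) = √2/(2*√(o + z)) (R(o, z) = 1/(√2*√(o + z)) = √2/(2*√(o + z)))
-R((-48 + 135)/(-98 - 53), p) = -√2/(2*√((-48 + 135)/(-98 - 53) - 7)) = -√2/(2*√(87/(-151) - 7)) = -√2/(2*√(87*(-1/151) - 7)) = -√2/(2*√(-87/151 - 7)) = -√2/(2*√(-1144/151)) = -√2*(-I*√43186/572)/2 = -(-1)*I*√21593/572 = I*√21593/572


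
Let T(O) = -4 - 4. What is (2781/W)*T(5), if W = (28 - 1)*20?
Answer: -206/5 ≈ -41.200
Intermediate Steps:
T(O) = -8
W = 540 (W = 27*20 = 540)
(2781/W)*T(5) = (2781/540)*(-8) = (2781*(1/540))*(-8) = (103/20)*(-8) = -206/5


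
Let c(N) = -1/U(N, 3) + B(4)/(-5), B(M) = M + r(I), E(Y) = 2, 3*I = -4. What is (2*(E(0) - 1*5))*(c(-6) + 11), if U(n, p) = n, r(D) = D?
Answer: -319/5 ≈ -63.800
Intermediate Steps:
I = -4/3 (I = (1/3)*(-4) = -4/3 ≈ -1.3333)
B(M) = -4/3 + M (B(M) = M - 4/3 = -4/3 + M)
c(N) = -8/15 - 1/N (c(N) = -1/N + (-4/3 + 4)/(-5) = -1/N + (8/3)*(-1/5) = -1/N - 8/15 = -8/15 - 1/N)
(2*(E(0) - 1*5))*(c(-6) + 11) = (2*(2 - 1*5))*((-8/15 - 1/(-6)) + 11) = (2*(2 - 5))*((-8/15 - 1*(-1/6)) + 11) = (2*(-3))*((-8/15 + 1/6) + 11) = -6*(-11/30 + 11) = -6*319/30 = -319/5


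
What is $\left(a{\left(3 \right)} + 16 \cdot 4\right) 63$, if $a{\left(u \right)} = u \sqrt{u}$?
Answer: $4032 + 189 \sqrt{3} \approx 4359.4$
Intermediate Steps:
$a{\left(u \right)} = u^{\frac{3}{2}}$
$\left(a{\left(3 \right)} + 16 \cdot 4\right) 63 = \left(3^{\frac{3}{2}} + 16 \cdot 4\right) 63 = \left(3 \sqrt{3} + 64\right) 63 = \left(64 + 3 \sqrt{3}\right) 63 = 4032 + 189 \sqrt{3}$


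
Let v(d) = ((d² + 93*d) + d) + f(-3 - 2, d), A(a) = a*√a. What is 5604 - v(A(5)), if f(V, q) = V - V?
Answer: 5479 - 470*√5 ≈ 4428.0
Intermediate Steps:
f(V, q) = 0
A(a) = a^(3/2)
v(d) = d² + 94*d (v(d) = ((d² + 93*d) + d) + 0 = (d² + 94*d) + 0 = d² + 94*d)
5604 - v(A(5)) = 5604 - 5^(3/2)*(94 + 5^(3/2)) = 5604 - 5*√5*(94 + 5*√5)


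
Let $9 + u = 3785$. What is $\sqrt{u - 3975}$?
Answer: $i \sqrt{199} \approx 14.107 i$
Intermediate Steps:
$u = 3776$ ($u = -9 + 3785 = 3776$)
$\sqrt{u - 3975} = \sqrt{3776 - 3975} = \sqrt{-199} = i \sqrt{199}$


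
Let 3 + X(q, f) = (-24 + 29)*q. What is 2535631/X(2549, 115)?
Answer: 2535631/12742 ≈ 199.00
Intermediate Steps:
X(q, f) = -3 + 5*q (X(q, f) = -3 + (-24 + 29)*q = -3 + 5*q)
2535631/X(2549, 115) = 2535631/(-3 + 5*2549) = 2535631/(-3 + 12745) = 2535631/12742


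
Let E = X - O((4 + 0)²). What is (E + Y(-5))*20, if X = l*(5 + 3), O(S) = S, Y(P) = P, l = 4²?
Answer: 2140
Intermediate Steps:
l = 16
X = 128 (X = 16*(5 + 3) = 16*8 = 128)
E = 112 (E = 128 - (4 + 0)² = 128 - 1*4² = 128 - 1*16 = 128 - 16 = 112)
(E + Y(-5))*20 = (112 - 5)*20 = 107*20 = 2140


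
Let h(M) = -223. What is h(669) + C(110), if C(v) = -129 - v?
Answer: -462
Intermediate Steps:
h(669) + C(110) = -223 + (-129 - 1*110) = -223 + (-129 - 110) = -223 - 239 = -462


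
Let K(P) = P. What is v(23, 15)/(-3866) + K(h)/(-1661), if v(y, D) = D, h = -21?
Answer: 56271/6421426 ≈ 0.0087630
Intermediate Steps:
v(23, 15)/(-3866) + K(h)/(-1661) = 15/(-3866) - 21/(-1661) = 15*(-1/3866) - 21*(-1/1661) = -15/3866 + 21/1661 = 56271/6421426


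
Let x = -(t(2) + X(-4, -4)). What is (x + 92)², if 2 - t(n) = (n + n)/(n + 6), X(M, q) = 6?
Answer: 28561/4 ≈ 7140.3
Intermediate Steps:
t(n) = 2 - 2*n/(6 + n) (t(n) = 2 - (n + n)/(n + 6) = 2 - 2*n/(6 + n))
x = -15/2 (x = -(12/(6 + 2) + 6) = -(12/8 + 6) = -(12*(⅛) + 6) = -(3/2 + 6) = -1*15/2 = -15/2 ≈ -7.5000)
(x + 92)² = (-15/2 + 92)² = (169/2)² = 28561/4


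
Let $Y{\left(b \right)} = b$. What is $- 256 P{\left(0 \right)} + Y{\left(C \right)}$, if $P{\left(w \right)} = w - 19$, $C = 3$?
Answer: $4867$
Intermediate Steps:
$P{\left(w \right)} = -19 + w$
$- 256 P{\left(0 \right)} + Y{\left(C \right)} = - 256 \left(-19 + 0\right) + 3 = \left(-256\right) \left(-19\right) + 3 = 4864 + 3 = 4867$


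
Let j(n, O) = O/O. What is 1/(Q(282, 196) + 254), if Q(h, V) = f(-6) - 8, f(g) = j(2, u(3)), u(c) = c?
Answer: 1/247 ≈ 0.0040486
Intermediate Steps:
j(n, O) = 1
f(g) = 1
Q(h, V) = -7 (Q(h, V) = 1 - 8 = -7)
1/(Q(282, 196) + 254) = 1/(-7 + 254) = 1/247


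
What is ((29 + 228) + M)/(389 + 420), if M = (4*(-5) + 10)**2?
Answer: 357/809 ≈ 0.44129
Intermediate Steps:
M = 100 (M = (-20 + 10)**2 = (-10)**2 = 100)
((29 + 228) + M)/(389 + 420) = ((29 + 228) + 100)/(389 + 420) = (257 + 100)/809 = 357*(1/809) = 357/809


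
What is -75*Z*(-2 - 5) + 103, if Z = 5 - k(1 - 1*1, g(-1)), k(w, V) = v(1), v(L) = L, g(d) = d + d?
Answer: 2203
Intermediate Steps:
g(d) = 2*d
k(w, V) = 1
Z = 4 (Z = 5 - 1*1 = 5 - 1 = 4)
-75*Z*(-2 - 5) + 103 = -300*(-2 - 5) + 103 = -300*(-7) + 103 = -75*(-28) + 103 = 2100 + 103 = 2203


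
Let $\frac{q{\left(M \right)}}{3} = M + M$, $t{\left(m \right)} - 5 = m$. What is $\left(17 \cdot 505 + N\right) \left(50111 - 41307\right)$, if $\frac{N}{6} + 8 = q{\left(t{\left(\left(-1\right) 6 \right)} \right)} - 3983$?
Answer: $-135555188$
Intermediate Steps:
$t{\left(m \right)} = 5 + m$
$q{\left(M \right)} = 6 M$ ($q{\left(M \right)} = 3 \left(M + M\right) = 3 \cdot 2 M = 6 M$)
$N = -23982$ ($N = -48 + 6 \left(6 \left(5 - 6\right) - 3983\right) = -48 + 6 \left(6 \left(-1\right) - 3983\right) = -48 + 6 \left(-6 - 3983\right) = -48 + 6 \left(-3989\right) = -48 - 23934 = -23982$)
$\left(17 \cdot 505 + N\right) \left(50111 - 41307\right) = \left(17 \cdot 505 - 23982\right) \left(50111 - 41307\right) = \left(8585 - 23982\right) 8804 = \left(-15397\right) 8804 = -135555188$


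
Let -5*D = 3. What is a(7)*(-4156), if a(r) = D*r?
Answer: 87276/5 ≈ 17455.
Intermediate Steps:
D = -⅗ (D = -⅕*3 = -⅗ ≈ -0.60000)
a(r) = -3*r/5
a(7)*(-4156) = -⅗*7*(-4156) = -21/5*(-4156) = 87276/5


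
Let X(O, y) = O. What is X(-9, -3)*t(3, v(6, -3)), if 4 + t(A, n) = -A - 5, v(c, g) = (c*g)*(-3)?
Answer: 108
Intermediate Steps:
v(c, g) = -3*c*g
t(A, n) = -9 - A (t(A, n) = -4 + (-A - 5) = -4 + (-5 - A) = -9 - A)
X(-9, -3)*t(3, v(6, -3)) = -9*(-9 - 1*3) = -9*(-9 - 3) = -9*(-12) = 108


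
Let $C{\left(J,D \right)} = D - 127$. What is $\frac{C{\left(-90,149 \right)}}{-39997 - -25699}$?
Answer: $- \frac{11}{7149} \approx -0.0015387$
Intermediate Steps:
$C{\left(J,D \right)} = -127 + D$ ($C{\left(J,D \right)} = D - 127 = -127 + D$)
$\frac{C{\left(-90,149 \right)}}{-39997 - -25699} = \frac{-127 + 149}{-39997 - -25699} = \frac{22}{-39997 + 25699} = \frac{22}{-14298} = 22 \left(- \frac{1}{14298}\right) = - \frac{11}{7149}$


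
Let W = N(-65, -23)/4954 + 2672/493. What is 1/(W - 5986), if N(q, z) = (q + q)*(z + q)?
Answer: -1221161/7300431242 ≈ -0.00016727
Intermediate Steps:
N(q, z) = 2*q*(q + z) (N(q, z) = (2*q)*(q + z) = 2*q*(q + z))
W = 9438504/1221161 (W = (2*(-65)*(-65 - 23))/4954 + 2672/493 = (2*(-65)*(-88))*(1/4954) + 2672*(1/493) = 11440*(1/4954) + 2672/493 = 5720/2477 + 2672/493 = 9438504/1221161 ≈ 7.7291)
1/(W - 5986) = 1/(9438504/1221161 - 5986) = 1/(-7300431242/1221161) = -1221161/7300431242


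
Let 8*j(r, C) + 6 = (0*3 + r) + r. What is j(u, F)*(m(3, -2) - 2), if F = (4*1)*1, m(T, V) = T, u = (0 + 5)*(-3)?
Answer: -9/2 ≈ -4.5000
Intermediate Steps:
u = -15 (u = 5*(-3) = -15)
F = 4 (F = 4*1 = 4)
j(r, C) = -¾ + r/4 (j(r, C) = -¾ + ((0*3 + r) + r)/8 = -¾ + ((0 + r) + r)/8 = -¾ + (r + r)/8 = -¾ + (2*r)/8 = -¾ + r/4)
j(u, F)*(m(3, -2) - 2) = (-¾ + (¼)*(-15))*(3 - 2) = (-¾ - 15/4)*1 = -9/2*1 = -9/2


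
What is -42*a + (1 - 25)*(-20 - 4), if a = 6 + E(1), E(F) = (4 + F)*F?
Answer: 114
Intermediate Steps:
E(F) = F*(4 + F)
a = 11 (a = 6 + 1*(4 + 1) = 6 + 1*5 = 6 + 5 = 11)
-42*a + (1 - 25)*(-20 - 4) = -42*11 + (1 - 25)*(-20 - 4) = -462 - 24*(-24) = -462 + 576 = 114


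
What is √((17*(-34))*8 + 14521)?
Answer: √9897 ≈ 99.484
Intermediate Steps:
√((17*(-34))*8 + 14521) = √(-578*8 + 14521) = √(-4624 + 14521) = √9897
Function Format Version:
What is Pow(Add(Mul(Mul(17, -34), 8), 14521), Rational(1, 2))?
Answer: Pow(9897, Rational(1, 2)) ≈ 99.484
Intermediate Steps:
Pow(Add(Mul(Mul(17, -34), 8), 14521), Rational(1, 2)) = Pow(Add(Mul(-578, 8), 14521), Rational(1, 2)) = Pow(Add(-4624, 14521), Rational(1, 2)) = Pow(9897, Rational(1, 2))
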